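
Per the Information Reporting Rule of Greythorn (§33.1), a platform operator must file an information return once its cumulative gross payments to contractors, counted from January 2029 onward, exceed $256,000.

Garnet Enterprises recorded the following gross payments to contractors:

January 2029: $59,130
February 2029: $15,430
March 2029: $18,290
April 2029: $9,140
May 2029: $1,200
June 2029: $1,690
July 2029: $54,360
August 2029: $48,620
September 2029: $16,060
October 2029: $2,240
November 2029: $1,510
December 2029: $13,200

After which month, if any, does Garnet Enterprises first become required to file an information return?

Not triggered

Through January 2029: $59,130
Through February 2029: $74,560
Through March 2029: $92,850
Through April 2029: $101,990
Through May 2029: $103,190
Through June 2029: $104,880
Through July 2029: $159,240
Through August 2029: $207,860
Through September 2029: $223,920
Through October 2029: $226,160
Through November 2029: $227,670
Through December 2029: $240,870
Final cumulative total $240,870 ≤ $256,000; the threshold is never exceeded.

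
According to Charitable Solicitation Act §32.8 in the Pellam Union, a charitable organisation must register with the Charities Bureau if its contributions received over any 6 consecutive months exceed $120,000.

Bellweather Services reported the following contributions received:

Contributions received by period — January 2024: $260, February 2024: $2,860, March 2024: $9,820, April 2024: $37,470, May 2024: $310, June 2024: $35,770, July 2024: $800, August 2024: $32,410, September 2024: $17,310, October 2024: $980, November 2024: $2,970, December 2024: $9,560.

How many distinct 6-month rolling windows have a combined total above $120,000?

January 2024–June 2024: $260 + $2,860 + $9,820 + $37,470 + $310 + $35,770 = $86,490 (under)
February 2024–July 2024: $2,860 + $9,820 + $37,470 + $310 + $35,770 + $800 = $87,030 (under)
March 2024–August 2024: $9,820 + $37,470 + $310 + $35,770 + $800 + $32,410 = $116,580 (under)
April 2024–September 2024: $37,470 + $310 + $35,770 + $800 + $32,410 + $17,310 = $124,070 (over)
May 2024–October 2024: $310 + $35,770 + $800 + $32,410 + $17,310 + $980 = $87,580 (under)
June 2024–November 2024: $35,770 + $800 + $32,410 + $17,310 + $980 + $2,970 = $90,240 (under)
July 2024–December 2024: $800 + $32,410 + $17,310 + $980 + $2,970 + $9,560 = $64,030 (under)
1 window exceeds the threshold.

1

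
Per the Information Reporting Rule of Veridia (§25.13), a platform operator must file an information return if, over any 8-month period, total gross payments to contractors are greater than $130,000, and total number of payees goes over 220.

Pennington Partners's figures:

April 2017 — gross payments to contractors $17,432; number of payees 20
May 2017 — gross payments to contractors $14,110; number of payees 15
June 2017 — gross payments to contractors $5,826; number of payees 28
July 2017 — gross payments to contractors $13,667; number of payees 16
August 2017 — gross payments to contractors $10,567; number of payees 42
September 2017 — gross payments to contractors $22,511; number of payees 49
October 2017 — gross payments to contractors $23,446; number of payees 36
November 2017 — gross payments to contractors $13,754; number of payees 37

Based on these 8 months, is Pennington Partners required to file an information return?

Total gross payments to contractors: $17,432 + $14,110 + $5,826 + $13,667 + $10,567 + $22,511 + $23,446 + $13,754 = $121,313 (≤ $130,000).
Total number of payees: 20 + 15 + 28 + 16 + 42 + 49 + 36 + 37 = 243 (> 220).
The test is 'and': the rule requires both, and at least one is not exceeded.

No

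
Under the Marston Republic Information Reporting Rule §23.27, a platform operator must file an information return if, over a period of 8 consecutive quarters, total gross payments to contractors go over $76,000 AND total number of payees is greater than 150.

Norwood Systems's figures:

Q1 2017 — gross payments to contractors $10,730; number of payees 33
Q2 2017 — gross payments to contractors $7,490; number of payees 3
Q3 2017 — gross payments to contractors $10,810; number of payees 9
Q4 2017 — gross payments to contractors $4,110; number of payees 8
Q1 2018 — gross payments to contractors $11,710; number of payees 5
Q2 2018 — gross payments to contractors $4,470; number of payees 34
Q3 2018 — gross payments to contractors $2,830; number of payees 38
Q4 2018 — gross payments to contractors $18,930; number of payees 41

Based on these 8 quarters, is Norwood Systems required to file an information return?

No

Total gross payments to contractors: $10,730 + $7,490 + $10,810 + $4,110 + $11,710 + $4,470 + $2,830 + $18,930 = $71,080 (≤ $76,000).
Total number of payees: 33 + 3 + 9 + 8 + 5 + 34 + 38 + 41 = 171 (> 150).
The test is 'and': the rule requires both, and at least one is not exceeded.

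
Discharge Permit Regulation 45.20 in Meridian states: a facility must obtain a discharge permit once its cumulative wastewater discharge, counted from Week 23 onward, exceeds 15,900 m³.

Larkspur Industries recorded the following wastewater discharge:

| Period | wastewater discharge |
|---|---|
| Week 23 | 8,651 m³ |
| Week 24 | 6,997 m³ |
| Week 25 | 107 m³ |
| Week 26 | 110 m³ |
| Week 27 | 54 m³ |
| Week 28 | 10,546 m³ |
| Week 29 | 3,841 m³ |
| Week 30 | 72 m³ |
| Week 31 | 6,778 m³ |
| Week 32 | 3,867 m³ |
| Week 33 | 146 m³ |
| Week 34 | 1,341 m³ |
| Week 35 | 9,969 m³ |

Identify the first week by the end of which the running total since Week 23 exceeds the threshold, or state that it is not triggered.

Through Week 23: 8,651 m³
Through Week 24: 15,648 m³
Through Week 25: 15,755 m³
Through Week 26: 15,865 m³
Through Week 27: 15,919 m³ ← exceeds threshold

Week 27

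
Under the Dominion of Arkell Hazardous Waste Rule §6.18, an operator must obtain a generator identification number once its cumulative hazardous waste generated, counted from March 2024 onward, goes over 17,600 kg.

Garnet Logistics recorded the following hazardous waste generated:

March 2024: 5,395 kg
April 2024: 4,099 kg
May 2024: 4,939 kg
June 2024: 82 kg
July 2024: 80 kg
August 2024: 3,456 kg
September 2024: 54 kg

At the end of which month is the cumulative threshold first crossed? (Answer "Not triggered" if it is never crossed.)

Through March 2024: 5,395 kg
Through April 2024: 9,494 kg
Through May 2024: 14,433 kg
Through June 2024: 14,515 kg
Through July 2024: 14,595 kg
Through August 2024: 18,051 kg ← exceeds threshold

August 2024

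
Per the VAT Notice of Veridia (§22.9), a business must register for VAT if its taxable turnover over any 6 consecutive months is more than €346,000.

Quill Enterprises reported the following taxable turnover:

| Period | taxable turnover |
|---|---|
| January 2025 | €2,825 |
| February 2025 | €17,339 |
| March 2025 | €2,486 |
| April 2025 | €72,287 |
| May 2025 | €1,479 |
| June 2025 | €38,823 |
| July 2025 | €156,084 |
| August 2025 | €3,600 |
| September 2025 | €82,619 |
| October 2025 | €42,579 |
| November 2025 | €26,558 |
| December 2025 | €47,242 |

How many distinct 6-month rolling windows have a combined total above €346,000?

January 2025–June 2025: €2,825 + €17,339 + €2,486 + €72,287 + €1,479 + €38,823 = €135,239 (under)
February 2025–July 2025: €17,339 + €2,486 + €72,287 + €1,479 + €38,823 + €156,084 = €288,498 (under)
March 2025–August 2025: €2,486 + €72,287 + €1,479 + €38,823 + €156,084 + €3,600 = €274,759 (under)
April 2025–September 2025: €72,287 + €1,479 + €38,823 + €156,084 + €3,600 + €82,619 = €354,892 (over)
May 2025–October 2025: €1,479 + €38,823 + €156,084 + €3,600 + €82,619 + €42,579 = €325,184 (under)
June 2025–November 2025: €38,823 + €156,084 + €3,600 + €82,619 + €42,579 + €26,558 = €350,263 (over)
July 2025–December 2025: €156,084 + €3,600 + €82,619 + €42,579 + €26,558 + €47,242 = €358,682 (over)
3 windows exceed the threshold.

3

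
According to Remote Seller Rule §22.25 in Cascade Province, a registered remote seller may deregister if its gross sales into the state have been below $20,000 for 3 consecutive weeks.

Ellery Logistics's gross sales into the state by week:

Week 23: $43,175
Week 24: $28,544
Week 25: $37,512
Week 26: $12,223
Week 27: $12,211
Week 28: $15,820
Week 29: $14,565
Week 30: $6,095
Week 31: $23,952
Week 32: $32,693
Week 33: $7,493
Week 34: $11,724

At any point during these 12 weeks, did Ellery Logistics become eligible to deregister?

Weeks below $20,000: Week 26, Week 27, Week 28, Week 29, Week 30, Week 33, Week 34.
Longest run of consecutive weeks below the threshold: 5.
5 ≥ 3, so Ellery Logistics became eligible.

Yes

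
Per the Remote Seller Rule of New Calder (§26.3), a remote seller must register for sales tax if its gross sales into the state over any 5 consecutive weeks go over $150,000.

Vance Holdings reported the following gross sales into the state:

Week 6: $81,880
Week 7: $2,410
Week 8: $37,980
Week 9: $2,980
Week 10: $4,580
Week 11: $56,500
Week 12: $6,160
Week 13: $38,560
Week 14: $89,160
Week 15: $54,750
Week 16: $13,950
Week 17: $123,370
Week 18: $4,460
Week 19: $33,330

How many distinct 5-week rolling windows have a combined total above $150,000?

Week 6–Week 10: $81,880 + $2,410 + $37,980 + $2,980 + $4,580 = $129,830 (under)
Week 7–Week 11: $2,410 + $37,980 + $2,980 + $4,580 + $56,500 = $104,450 (under)
Week 8–Week 12: $37,980 + $2,980 + $4,580 + $56,500 + $6,160 = $108,200 (under)
Week 9–Week 13: $2,980 + $4,580 + $56,500 + $6,160 + $38,560 = $108,780 (under)
Week 10–Week 14: $4,580 + $56,500 + $6,160 + $38,560 + $89,160 = $194,960 (over)
Week 11–Week 15: $56,500 + $6,160 + $38,560 + $89,160 + $54,750 = $245,130 (over)
Week 12–Week 16: $6,160 + $38,560 + $89,160 + $54,750 + $13,950 = $202,580 (over)
Week 13–Week 17: $38,560 + $89,160 + $54,750 + $13,950 + $123,370 = $319,790 (over)
Week 14–Week 18: $89,160 + $54,750 + $13,950 + $123,370 + $4,460 = $285,690 (over)
Week 15–Week 19: $54,750 + $13,950 + $123,370 + $4,460 + $33,330 = $229,860 (over)
6 windows exceed the threshold.

6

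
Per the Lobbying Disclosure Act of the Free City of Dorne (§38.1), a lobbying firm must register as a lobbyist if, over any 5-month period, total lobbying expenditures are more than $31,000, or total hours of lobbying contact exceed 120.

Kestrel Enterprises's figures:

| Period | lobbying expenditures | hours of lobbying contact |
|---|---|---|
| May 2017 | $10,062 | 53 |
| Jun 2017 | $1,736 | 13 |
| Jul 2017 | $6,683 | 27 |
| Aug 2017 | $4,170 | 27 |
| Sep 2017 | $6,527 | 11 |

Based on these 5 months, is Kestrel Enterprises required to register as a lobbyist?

Yes

Total lobbying expenditures: $10,062 + $1,736 + $6,683 + $4,170 + $6,527 = $29,178 (≤ $31,000).
Total hours of lobbying contact: 53 + 13 + 27 + 27 + 11 = 131 (> 120).
The test is 'or': at least one threshold is exceeded.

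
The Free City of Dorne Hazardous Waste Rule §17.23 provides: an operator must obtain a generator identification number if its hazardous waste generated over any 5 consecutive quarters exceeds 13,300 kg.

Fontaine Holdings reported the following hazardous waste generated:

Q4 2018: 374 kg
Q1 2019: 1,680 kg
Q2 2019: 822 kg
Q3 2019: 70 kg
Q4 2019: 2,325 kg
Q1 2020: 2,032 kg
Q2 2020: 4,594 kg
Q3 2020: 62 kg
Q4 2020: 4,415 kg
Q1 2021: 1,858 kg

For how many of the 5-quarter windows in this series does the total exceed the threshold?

1

Q4 2018–Q4 2019: 374 kg + 1,680 kg + 822 kg + 70 kg + 2,325 kg = 5,271 kg (under)
Q1 2019–Q1 2020: 1,680 kg + 822 kg + 70 kg + 2,325 kg + 2,032 kg = 6,929 kg (under)
Q2 2019–Q2 2020: 822 kg + 70 kg + 2,325 kg + 2,032 kg + 4,594 kg = 9,843 kg (under)
Q3 2019–Q3 2020: 70 kg + 2,325 kg + 2,032 kg + 4,594 kg + 62 kg = 9,083 kg (under)
Q4 2019–Q4 2020: 2,325 kg + 2,032 kg + 4,594 kg + 62 kg + 4,415 kg = 13,428 kg (over)
Q1 2020–Q1 2021: 2,032 kg + 4,594 kg + 62 kg + 4,415 kg + 1,858 kg = 12,961 kg (under)
1 window exceeds the threshold.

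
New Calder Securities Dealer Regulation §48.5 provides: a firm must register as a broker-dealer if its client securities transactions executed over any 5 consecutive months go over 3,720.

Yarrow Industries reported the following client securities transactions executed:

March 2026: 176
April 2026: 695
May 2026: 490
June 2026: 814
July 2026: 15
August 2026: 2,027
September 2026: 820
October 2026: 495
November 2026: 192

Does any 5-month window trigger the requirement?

Yes

March 2026–July 2026: 176 + 695 + 490 + 814 + 15 = 2,190 (under)
April 2026–August 2026: 695 + 490 + 814 + 15 + 2,027 = 4,041 (over)
May 2026–September 2026: 490 + 814 + 15 + 2,027 + 820 = 4,166 (over)
June 2026–October 2026: 814 + 15 + 2,027 + 820 + 495 = 4,171 (over)
July 2026–November 2026: 15 + 2,027 + 820 + 495 + 192 = 3,549 (under)
At least one window exceeds 3,720.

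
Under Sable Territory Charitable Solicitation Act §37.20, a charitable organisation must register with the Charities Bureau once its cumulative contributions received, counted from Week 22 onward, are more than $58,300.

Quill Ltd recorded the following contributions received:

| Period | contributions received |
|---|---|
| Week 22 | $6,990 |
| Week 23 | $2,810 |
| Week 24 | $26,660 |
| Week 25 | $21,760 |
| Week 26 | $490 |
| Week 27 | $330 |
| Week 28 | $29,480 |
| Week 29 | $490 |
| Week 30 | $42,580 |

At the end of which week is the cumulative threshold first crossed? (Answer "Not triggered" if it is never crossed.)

Through Week 22: $6,990
Through Week 23: $9,800
Through Week 24: $36,460
Through Week 25: $58,220
Through Week 26: $58,710 ← exceeds threshold

Week 26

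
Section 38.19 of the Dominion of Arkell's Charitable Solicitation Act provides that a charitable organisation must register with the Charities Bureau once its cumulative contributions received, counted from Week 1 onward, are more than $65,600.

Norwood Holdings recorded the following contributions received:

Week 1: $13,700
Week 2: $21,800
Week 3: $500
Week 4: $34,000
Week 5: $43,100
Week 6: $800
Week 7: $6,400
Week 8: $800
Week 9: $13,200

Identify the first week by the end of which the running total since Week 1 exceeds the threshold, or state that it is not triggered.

Through Week 1: $13,700
Through Week 2: $35,500
Through Week 3: $36,000
Through Week 4: $70,000 ← exceeds threshold

Week 4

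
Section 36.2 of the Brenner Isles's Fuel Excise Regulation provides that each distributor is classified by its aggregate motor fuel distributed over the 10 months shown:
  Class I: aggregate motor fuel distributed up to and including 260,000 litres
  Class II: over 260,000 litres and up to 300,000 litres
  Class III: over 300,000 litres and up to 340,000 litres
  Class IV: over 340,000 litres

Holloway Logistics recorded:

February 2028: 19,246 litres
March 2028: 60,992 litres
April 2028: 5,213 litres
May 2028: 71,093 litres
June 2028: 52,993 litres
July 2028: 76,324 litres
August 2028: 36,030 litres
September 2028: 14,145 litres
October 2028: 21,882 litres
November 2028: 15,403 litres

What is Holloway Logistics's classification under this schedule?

Class IV

Aggregate motor fuel distributed: 19,246 litres + 60,992 litres + 5,213 litres + 71,093 litres + 52,993 litres + 76,324 litres + 36,030 litres + 14,145 litres + 21,882 litres + 15,403 litres = 373,321 litres.
373,321 litres > 340,000 litres, so Class IV applies.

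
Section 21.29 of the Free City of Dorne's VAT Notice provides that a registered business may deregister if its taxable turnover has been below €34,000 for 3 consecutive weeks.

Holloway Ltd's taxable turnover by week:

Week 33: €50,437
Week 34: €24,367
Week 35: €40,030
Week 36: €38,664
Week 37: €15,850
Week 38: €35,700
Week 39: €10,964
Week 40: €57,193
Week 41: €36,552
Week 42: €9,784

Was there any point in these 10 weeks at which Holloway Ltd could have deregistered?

Weeks below €34,000: Week 34, Week 37, Week 39, Week 42.
Longest run of consecutive weeks below the threshold: 1.
1 < 3, so Holloway Ltd never became eligible.

No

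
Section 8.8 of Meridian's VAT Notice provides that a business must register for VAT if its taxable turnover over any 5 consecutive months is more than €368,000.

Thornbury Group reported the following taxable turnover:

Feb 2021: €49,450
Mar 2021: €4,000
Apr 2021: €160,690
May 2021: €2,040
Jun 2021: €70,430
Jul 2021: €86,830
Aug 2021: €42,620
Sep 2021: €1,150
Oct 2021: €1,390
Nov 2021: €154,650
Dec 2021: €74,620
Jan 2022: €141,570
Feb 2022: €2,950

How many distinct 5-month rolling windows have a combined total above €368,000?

2

Feb 2021–Jun 2021: €49,450 + €4,000 + €160,690 + €2,040 + €70,430 = €286,610 (under)
Mar 2021–Jul 2021: €4,000 + €160,690 + €2,040 + €70,430 + €86,830 = €323,990 (under)
Apr 2021–Aug 2021: €160,690 + €2,040 + €70,430 + €86,830 + €42,620 = €362,610 (under)
May 2021–Sep 2021: €2,040 + €70,430 + €86,830 + €42,620 + €1,150 = €203,070 (under)
Jun 2021–Oct 2021: €70,430 + €86,830 + €42,620 + €1,150 + €1,390 = €202,420 (under)
Jul 2021–Nov 2021: €86,830 + €42,620 + €1,150 + €1,390 + €154,650 = €286,640 (under)
Aug 2021–Dec 2021: €42,620 + €1,150 + €1,390 + €154,650 + €74,620 = €274,430 (under)
Sep 2021–Jan 2022: €1,150 + €1,390 + €154,650 + €74,620 + €141,570 = €373,380 (over)
Oct 2021–Feb 2022: €1,390 + €154,650 + €74,620 + €141,570 + €2,950 = €375,180 (over)
2 windows exceed the threshold.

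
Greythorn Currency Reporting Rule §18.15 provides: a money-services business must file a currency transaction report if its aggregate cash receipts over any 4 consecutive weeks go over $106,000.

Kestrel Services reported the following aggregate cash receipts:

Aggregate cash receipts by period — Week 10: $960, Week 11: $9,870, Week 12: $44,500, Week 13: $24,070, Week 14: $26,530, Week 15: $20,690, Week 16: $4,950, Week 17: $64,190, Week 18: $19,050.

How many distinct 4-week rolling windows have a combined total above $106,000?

Week 10–Week 13: $960 + $9,870 + $44,500 + $24,070 = $79,400 (under)
Week 11–Week 14: $9,870 + $44,500 + $24,070 + $26,530 = $104,970 (under)
Week 12–Week 15: $44,500 + $24,070 + $26,530 + $20,690 = $115,790 (over)
Week 13–Week 16: $24,070 + $26,530 + $20,690 + $4,950 = $76,240 (under)
Week 14–Week 17: $26,530 + $20,690 + $4,950 + $64,190 = $116,360 (over)
Week 15–Week 18: $20,690 + $4,950 + $64,190 + $19,050 = $108,880 (over)
3 windows exceed the threshold.

3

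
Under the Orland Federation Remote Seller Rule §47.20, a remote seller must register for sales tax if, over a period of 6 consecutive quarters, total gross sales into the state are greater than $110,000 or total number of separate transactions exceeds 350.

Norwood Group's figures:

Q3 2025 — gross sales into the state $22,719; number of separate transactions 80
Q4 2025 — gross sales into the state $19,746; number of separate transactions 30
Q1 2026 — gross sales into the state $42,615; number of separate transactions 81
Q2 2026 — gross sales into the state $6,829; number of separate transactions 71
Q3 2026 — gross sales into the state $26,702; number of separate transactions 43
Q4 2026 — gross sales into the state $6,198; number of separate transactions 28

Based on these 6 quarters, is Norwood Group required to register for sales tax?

Total gross sales into the state: $22,719 + $19,746 + $42,615 + $6,829 + $26,702 + $6,198 = $124,809 (> $110,000).
Total number of separate transactions: 80 + 30 + 81 + 71 + 43 + 28 = 333 (≤ 350).
The test is 'or': at least one threshold is exceeded.

Yes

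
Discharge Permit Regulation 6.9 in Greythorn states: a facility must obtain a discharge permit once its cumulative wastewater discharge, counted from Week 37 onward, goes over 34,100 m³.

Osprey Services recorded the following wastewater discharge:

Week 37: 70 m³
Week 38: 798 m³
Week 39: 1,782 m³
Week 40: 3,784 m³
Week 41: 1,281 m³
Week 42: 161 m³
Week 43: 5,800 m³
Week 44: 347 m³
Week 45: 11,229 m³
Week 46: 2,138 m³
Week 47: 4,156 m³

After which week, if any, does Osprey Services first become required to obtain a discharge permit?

Not triggered

Through Week 37: 70 m³
Through Week 38: 868 m³
Through Week 39: 2,650 m³
Through Week 40: 6,434 m³
Through Week 41: 7,715 m³
Through Week 42: 7,876 m³
Through Week 43: 13,676 m³
Through Week 44: 14,023 m³
Through Week 45: 25,252 m³
Through Week 46: 27,390 m³
Through Week 47: 31,546 m³
Final cumulative total 31,546 m³ ≤ 34,100 m³; the threshold is never exceeded.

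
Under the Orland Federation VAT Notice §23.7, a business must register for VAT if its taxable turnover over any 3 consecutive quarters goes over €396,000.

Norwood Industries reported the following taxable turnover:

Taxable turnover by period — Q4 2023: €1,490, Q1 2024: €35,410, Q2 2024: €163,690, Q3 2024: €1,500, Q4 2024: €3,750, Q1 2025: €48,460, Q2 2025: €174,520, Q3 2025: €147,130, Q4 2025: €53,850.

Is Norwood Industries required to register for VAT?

No

Q4 2023–Q2 2024: €1,490 + €35,410 + €163,690 = €200,590 (under)
Q1 2024–Q3 2024: €35,410 + €163,690 + €1,500 = €200,600 (under)
Q2 2024–Q4 2024: €163,690 + €1,500 + €3,750 = €168,940 (under)
Q3 2024–Q1 2025: €1,500 + €3,750 + €48,460 = €53,710 (under)
Q4 2024–Q2 2025: €3,750 + €48,460 + €174,520 = €226,730 (under)
Q1 2025–Q3 2025: €48,460 + €174,520 + €147,130 = €370,110 (under)
Q2 2025–Q4 2025: €174,520 + €147,130 + €53,850 = €375,500 (under)
No window exceeds €396,000.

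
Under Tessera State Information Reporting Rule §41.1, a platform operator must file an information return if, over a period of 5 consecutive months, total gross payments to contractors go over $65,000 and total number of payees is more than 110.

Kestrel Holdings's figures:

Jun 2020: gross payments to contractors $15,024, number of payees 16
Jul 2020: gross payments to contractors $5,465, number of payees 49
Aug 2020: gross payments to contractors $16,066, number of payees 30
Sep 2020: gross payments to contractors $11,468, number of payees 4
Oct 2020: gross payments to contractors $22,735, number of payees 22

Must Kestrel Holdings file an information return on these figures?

Total gross payments to contractors: $15,024 + $5,465 + $16,066 + $11,468 + $22,735 = $70,758 (> $65,000).
Total number of payees: 16 + 49 + 30 + 4 + 22 = 121 (> 110).
The test is 'and': both thresholds are exceeded.

Yes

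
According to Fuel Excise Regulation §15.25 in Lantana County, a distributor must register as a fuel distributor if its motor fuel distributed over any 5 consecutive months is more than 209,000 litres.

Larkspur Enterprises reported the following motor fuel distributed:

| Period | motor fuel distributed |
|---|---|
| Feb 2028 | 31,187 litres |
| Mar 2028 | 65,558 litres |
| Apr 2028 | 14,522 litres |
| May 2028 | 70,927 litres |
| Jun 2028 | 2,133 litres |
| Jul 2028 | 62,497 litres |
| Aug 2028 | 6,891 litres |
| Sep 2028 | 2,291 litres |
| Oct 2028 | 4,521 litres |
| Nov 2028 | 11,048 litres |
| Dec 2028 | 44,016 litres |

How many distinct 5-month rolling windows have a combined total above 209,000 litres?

1

Feb 2028–Jun 2028: 31,187 litres + 65,558 litres + 14,522 litres + 70,927 litres + 2,133 litres = 184,327 litres (under)
Mar 2028–Jul 2028: 65,558 litres + 14,522 litres + 70,927 litres + 2,133 litres + 62,497 litres = 215,637 litres (over)
Apr 2028–Aug 2028: 14,522 litres + 70,927 litres + 2,133 litres + 62,497 litres + 6,891 litres = 156,970 litres (under)
May 2028–Sep 2028: 70,927 litres + 2,133 litres + 62,497 litres + 6,891 litres + 2,291 litres = 144,739 litres (under)
Jun 2028–Oct 2028: 2,133 litres + 62,497 litres + 6,891 litres + 2,291 litres + 4,521 litres = 78,333 litres (under)
Jul 2028–Nov 2028: 62,497 litres + 6,891 litres + 2,291 litres + 4,521 litres + 11,048 litres = 87,248 litres (under)
Aug 2028–Dec 2028: 6,891 litres + 2,291 litres + 4,521 litres + 11,048 litres + 44,016 litres = 68,767 litres (under)
1 window exceeds the threshold.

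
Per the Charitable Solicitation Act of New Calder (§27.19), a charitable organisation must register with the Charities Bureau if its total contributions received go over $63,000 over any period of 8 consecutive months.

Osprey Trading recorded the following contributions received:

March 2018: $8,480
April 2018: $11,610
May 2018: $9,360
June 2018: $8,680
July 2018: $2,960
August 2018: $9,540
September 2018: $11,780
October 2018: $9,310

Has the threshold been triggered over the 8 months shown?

Total contributions received: $8,480 + $11,610 + $9,360 + $8,680 + $2,960 + $9,540 + $11,780 + $9,310 = $71,720.
$71,720 > $63,000, so the threshold is exceeded.

Yes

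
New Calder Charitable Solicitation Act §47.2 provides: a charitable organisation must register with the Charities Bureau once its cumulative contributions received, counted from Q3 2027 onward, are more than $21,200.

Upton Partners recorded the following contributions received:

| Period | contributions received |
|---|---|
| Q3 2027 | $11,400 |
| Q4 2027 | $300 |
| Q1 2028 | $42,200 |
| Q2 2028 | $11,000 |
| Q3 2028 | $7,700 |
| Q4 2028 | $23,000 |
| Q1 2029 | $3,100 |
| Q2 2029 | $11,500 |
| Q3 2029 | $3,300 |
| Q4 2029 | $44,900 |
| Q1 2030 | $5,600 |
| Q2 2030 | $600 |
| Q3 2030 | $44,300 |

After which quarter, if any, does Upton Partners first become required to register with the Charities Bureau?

Q1 2028

Through Q3 2027: $11,400
Through Q4 2027: $11,700
Through Q1 2028: $53,900 ← exceeds threshold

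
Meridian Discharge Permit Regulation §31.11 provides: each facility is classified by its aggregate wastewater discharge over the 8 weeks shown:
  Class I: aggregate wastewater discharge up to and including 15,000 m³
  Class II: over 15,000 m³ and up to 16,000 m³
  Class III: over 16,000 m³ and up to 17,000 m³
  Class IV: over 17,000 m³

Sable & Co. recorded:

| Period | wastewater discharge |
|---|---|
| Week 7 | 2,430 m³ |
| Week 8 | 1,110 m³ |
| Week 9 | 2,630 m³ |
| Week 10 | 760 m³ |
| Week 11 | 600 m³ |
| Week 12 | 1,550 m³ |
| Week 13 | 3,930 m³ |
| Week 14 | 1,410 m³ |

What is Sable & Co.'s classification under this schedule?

Class I

Aggregate wastewater discharge: 2,430 m³ + 1,110 m³ + 2,630 m³ + 760 m³ + 600 m³ + 1,550 m³ + 3,930 m³ + 1,410 m³ = 14,420 m³.
14,420 m³ ≤ 15,000 m³, so Class I applies.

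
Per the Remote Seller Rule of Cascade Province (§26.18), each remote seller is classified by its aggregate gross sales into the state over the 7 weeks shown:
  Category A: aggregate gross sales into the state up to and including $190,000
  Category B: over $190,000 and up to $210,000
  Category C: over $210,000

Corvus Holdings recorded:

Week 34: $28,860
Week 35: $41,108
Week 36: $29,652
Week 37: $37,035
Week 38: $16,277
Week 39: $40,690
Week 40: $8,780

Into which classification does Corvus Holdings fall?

Aggregate gross sales into the state: $28,860 + $41,108 + $29,652 + $37,035 + $16,277 + $40,690 + $8,780 = $202,402.
$190,000 < $202,402 ≤ $210,000, so Category B applies.

Category B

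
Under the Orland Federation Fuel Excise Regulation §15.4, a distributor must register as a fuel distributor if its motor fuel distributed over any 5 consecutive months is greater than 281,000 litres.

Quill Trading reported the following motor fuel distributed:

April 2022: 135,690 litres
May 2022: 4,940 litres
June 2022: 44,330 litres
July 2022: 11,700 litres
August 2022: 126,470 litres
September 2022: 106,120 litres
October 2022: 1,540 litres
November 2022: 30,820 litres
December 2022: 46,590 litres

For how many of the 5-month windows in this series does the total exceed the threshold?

4

April 2022–August 2022: 135,690 litres + 4,940 litres + 44,330 litres + 11,700 litres + 126,470 litres = 323,130 litres (over)
May 2022–September 2022: 4,940 litres + 44,330 litres + 11,700 litres + 126,470 litres + 106,120 litres = 293,560 litres (over)
June 2022–October 2022: 44,330 litres + 11,700 litres + 126,470 litres + 106,120 litres + 1,540 litres = 290,160 litres (over)
July 2022–November 2022: 11,700 litres + 126,470 litres + 106,120 litres + 1,540 litres + 30,820 litres = 276,650 litres (under)
August 2022–December 2022: 126,470 litres + 106,120 litres + 1,540 litres + 30,820 litres + 46,590 litres = 311,540 litres (over)
4 windows exceed the threshold.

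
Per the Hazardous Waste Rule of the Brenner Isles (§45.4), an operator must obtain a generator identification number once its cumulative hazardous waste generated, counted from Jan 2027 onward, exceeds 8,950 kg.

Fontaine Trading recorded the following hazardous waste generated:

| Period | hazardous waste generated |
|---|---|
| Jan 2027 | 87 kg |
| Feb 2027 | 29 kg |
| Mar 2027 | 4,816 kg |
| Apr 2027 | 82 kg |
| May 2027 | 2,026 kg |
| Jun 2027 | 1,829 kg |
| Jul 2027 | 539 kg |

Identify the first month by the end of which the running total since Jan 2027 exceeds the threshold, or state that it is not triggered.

Jul 2027

Through Jan 2027: 87 kg
Through Feb 2027: 116 kg
Through Mar 2027: 4,932 kg
Through Apr 2027: 5,014 kg
Through May 2027: 7,040 kg
Through Jun 2027: 8,869 kg
Through Jul 2027: 9,408 kg ← exceeds threshold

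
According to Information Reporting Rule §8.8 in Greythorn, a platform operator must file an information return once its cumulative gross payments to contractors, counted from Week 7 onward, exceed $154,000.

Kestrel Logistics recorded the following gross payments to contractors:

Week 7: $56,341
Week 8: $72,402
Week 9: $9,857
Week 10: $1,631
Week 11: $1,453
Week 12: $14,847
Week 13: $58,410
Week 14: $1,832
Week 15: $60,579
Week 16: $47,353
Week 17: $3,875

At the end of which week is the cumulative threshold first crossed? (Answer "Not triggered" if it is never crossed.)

Through Week 7: $56,341
Through Week 8: $128,743
Through Week 9: $138,600
Through Week 10: $140,231
Through Week 11: $141,684
Through Week 12: $156,531 ← exceeds threshold

Week 12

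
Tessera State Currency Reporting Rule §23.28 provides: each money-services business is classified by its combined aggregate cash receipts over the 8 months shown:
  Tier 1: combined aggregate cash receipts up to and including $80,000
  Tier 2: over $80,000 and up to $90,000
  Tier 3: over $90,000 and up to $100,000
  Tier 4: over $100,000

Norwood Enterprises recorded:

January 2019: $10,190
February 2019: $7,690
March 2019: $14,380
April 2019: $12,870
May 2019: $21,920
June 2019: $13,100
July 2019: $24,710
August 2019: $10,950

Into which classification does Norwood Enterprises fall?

Tier 4

Combined aggregate cash receipts: $10,190 + $7,690 + $14,380 + $12,870 + $21,920 + $13,100 + $24,710 + $10,950 = $115,810.
$115,810 > $100,000, so Tier 4 applies.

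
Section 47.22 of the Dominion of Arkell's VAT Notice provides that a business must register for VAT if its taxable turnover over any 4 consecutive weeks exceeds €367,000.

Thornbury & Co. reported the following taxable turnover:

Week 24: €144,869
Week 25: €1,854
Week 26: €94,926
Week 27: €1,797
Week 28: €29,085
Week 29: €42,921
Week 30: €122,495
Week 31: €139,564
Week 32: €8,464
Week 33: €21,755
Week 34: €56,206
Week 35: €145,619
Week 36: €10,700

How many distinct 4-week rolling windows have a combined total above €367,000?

0

Week 24–Week 27: €144,869 + €1,854 + €94,926 + €1,797 = €243,446 (under)
Week 25–Week 28: €1,854 + €94,926 + €1,797 + €29,085 = €127,662 (under)
Week 26–Week 29: €94,926 + €1,797 + €29,085 + €42,921 = €168,729 (under)
Week 27–Week 30: €1,797 + €29,085 + €42,921 + €122,495 = €196,298 (under)
Week 28–Week 31: €29,085 + €42,921 + €122,495 + €139,564 = €334,065 (under)
Week 29–Week 32: €42,921 + €122,495 + €139,564 + €8,464 = €313,444 (under)
Week 30–Week 33: €122,495 + €139,564 + €8,464 + €21,755 = €292,278 (under)
Week 31–Week 34: €139,564 + €8,464 + €21,755 + €56,206 = €225,989 (under)
Week 32–Week 35: €8,464 + €21,755 + €56,206 + €145,619 = €232,044 (under)
Week 33–Week 36: €21,755 + €56,206 + €145,619 + €10,700 = €234,280 (under)
0 windows exceed the threshold.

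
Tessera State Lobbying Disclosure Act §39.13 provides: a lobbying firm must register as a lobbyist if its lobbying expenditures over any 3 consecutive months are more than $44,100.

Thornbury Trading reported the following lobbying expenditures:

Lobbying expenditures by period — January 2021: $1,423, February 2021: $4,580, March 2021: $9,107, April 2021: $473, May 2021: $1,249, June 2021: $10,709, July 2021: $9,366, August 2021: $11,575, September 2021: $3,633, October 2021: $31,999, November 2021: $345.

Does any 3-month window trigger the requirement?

Yes

January 2021–March 2021: $1,423 + $4,580 + $9,107 = $15,110 (under)
February 2021–April 2021: $4,580 + $9,107 + $473 = $14,160 (under)
March 2021–May 2021: $9,107 + $473 + $1,249 = $10,829 (under)
April 2021–June 2021: $473 + $1,249 + $10,709 = $12,431 (under)
May 2021–July 2021: $1,249 + $10,709 + $9,366 = $21,324 (under)
June 2021–August 2021: $10,709 + $9,366 + $11,575 = $31,650 (under)
July 2021–September 2021: $9,366 + $11,575 + $3,633 = $24,574 (under)
August 2021–October 2021: $11,575 + $3,633 + $31,999 = $47,207 (over)
September 2021–November 2021: $3,633 + $31,999 + $345 = $35,977 (under)
At least one window exceeds $44,100.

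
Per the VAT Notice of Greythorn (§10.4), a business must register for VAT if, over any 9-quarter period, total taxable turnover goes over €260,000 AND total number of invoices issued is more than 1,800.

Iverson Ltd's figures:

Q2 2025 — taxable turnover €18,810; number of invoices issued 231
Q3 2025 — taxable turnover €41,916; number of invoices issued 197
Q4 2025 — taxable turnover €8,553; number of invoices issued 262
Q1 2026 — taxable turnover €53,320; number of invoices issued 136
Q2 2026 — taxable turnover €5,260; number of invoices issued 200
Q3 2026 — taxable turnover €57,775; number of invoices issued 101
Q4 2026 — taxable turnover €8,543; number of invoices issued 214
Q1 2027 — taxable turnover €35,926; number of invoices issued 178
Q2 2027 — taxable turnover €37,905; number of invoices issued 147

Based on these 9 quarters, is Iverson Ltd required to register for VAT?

No

Total taxable turnover: €18,810 + €41,916 + €8,553 + €53,320 + €5,260 + €57,775 + €8,543 + €35,926 + €37,905 = €268,008 (> €260,000).
Total number of invoices issued: 231 + 197 + 262 + 136 + 200 + 101 + 214 + 178 + 147 = 1,666 (≤ 1,800).
The test is 'and': the rule requires both, and at least one is not exceeded.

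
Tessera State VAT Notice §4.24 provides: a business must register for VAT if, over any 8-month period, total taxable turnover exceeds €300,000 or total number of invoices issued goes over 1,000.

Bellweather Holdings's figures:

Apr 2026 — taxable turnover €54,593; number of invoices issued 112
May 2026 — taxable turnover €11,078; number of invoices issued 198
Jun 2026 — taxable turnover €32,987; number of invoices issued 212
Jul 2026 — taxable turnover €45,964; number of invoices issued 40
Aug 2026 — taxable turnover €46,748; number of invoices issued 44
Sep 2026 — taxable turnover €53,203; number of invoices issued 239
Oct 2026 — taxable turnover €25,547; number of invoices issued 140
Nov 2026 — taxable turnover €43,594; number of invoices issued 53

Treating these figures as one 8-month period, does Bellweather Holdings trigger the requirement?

Yes

Total taxable turnover: €54,593 + €11,078 + €32,987 + €45,964 + €46,748 + €53,203 + €25,547 + €43,594 = €313,714 (> €300,000).
Total number of invoices issued: 112 + 198 + 212 + 40 + 44 + 239 + 140 + 53 = 1,038 (> 1,000).
The test is 'or': at least one threshold is exceeded.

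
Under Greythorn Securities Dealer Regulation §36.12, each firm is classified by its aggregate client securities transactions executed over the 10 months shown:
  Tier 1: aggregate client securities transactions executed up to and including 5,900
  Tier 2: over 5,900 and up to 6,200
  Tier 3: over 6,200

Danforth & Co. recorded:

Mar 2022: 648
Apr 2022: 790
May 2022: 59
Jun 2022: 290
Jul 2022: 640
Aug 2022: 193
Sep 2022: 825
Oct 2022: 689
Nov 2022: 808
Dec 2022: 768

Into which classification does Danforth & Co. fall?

Tier 1

Aggregate client securities transactions executed: 648 + 790 + 59 + 290 + 640 + 193 + 825 + 689 + 808 + 768 = 5,710.
5,710 ≤ 5,900, so Tier 1 applies.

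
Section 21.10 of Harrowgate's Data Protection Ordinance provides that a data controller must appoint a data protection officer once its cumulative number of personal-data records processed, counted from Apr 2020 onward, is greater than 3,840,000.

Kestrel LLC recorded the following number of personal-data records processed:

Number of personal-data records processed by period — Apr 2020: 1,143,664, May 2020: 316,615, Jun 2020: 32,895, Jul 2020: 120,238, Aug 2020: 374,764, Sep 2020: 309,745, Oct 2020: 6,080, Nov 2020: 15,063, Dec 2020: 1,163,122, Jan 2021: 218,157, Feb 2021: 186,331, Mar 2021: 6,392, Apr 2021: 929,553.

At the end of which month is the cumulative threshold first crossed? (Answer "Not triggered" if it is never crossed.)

Through Apr 2020: 1,143,664
Through May 2020: 1,460,279
Through Jun 2020: 1,493,174
Through Jul 2020: 1,613,412
Through Aug 2020: 1,988,176
Through Sep 2020: 2,297,921
Through Oct 2020: 2,304,001
Through Nov 2020: 2,319,064
Through Dec 2020: 3,482,186
Through Jan 2021: 3,700,343
Through Feb 2021: 3,886,674 ← exceeds threshold

Feb 2021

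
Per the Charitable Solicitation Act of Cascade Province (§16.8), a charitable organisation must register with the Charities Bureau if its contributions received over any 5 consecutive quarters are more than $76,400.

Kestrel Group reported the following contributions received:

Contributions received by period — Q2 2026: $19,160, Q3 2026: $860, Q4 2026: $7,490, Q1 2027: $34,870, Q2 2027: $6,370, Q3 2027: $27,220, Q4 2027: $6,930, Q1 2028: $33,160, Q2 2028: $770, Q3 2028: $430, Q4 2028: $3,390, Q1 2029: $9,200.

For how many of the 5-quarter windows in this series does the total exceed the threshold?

Q2 2026–Q2 2027: $19,160 + $860 + $7,490 + $34,870 + $6,370 = $68,750 (under)
Q3 2026–Q3 2027: $860 + $7,490 + $34,870 + $6,370 + $27,220 = $76,810 (over)
Q4 2026–Q4 2027: $7,490 + $34,870 + $6,370 + $27,220 + $6,930 = $82,880 (over)
Q1 2027–Q1 2028: $34,870 + $6,370 + $27,220 + $6,930 + $33,160 = $108,550 (over)
Q2 2027–Q2 2028: $6,370 + $27,220 + $6,930 + $33,160 + $770 = $74,450 (under)
Q3 2027–Q3 2028: $27,220 + $6,930 + $33,160 + $770 + $430 = $68,510 (under)
Q4 2027–Q4 2028: $6,930 + $33,160 + $770 + $430 + $3,390 = $44,680 (under)
Q1 2028–Q1 2029: $33,160 + $770 + $430 + $3,390 + $9,200 = $46,950 (under)
3 windows exceed the threshold.

3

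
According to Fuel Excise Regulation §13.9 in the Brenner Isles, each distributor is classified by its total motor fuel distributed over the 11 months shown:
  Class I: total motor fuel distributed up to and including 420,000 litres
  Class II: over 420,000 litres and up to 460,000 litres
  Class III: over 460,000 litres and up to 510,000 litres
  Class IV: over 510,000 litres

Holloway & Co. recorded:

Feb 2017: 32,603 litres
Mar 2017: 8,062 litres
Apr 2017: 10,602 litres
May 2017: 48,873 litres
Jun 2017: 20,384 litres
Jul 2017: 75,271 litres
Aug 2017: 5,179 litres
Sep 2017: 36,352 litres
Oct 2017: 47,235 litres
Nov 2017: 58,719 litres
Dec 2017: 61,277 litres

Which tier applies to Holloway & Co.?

Total motor fuel distributed: 32,603 litres + 8,062 litres + 10,602 litres + 48,873 litres + 20,384 litres + 75,271 litres + 5,179 litres + 36,352 litres + 47,235 litres + 58,719 litres + 61,277 litres = 404,557 litres.
404,557 litres ≤ 420,000 litres, so Class I applies.

Class I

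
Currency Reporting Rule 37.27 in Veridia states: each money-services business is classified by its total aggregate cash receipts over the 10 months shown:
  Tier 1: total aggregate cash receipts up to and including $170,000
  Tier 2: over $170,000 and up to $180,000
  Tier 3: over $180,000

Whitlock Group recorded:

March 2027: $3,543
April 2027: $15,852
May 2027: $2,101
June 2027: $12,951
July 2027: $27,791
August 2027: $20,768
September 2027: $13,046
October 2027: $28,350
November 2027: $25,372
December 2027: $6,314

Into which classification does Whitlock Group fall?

Total aggregate cash receipts: $3,543 + $15,852 + $2,101 + $12,951 + $27,791 + $20,768 + $13,046 + $28,350 + $25,372 + $6,314 = $156,088.
$156,088 ≤ $170,000, so Tier 1 applies.

Tier 1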